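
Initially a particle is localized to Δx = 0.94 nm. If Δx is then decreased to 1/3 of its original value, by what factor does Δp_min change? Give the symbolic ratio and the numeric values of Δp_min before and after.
Original Δp_min = 5.609 × 10^-26 kg·m/s; new Δp'_min = 1.683 × 10^-25 kg·m/s; ratio Δp'_min/Δp_min = 3.

From the uncertainty principle ΔxΔp ≥ ℏ/2, the minimum momentum uncertainty is Δp_min = ℏ/(2Δx).

Original (Δx = 0.94 nm = 9.400e-10 m):
Δp_min = (1.055e-34 J·s)/(2 × 9.400e-10 m) = 5.609e-26 kg·m/s

When Δx → (1/3)Δx:
Δp'_min = ℏ/(2 × (1/3)Δx) = 3 × ℏ/(2Δx) = 3 × Δp_min
Δp'_min = 3 × 5.609e-26 kg·m/s = 1.683e-25 kg·m/s

Since Δp_min ∝ 1/Δx, when Δx is decreased to 1/3 of its original value, Δp_min increases to 3 times its original value.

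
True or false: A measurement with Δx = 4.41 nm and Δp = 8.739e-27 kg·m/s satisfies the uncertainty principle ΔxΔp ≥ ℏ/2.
No, it violates the uncertainty principle (impossible measurement).

Calculate the product ΔxΔp:
ΔxΔp = (4.410e-09 m) × (8.739e-27 kg·m/s)
ΔxΔp = 3.854e-35 J·s

Compare to the minimum allowed value ℏ/2:
ℏ/2 = 5.273e-35 J·s

Since ΔxΔp = 3.854e-35 J·s < 5.273e-35 J·s = ℏ/2,
the measurement violates the uncertainty principle.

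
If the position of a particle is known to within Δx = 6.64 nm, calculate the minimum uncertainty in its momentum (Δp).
7.941 × 10^-27 kg·m/s

Using the Heisenberg uncertainty principle:
ΔxΔp ≥ ℏ/2

The minimum uncertainty in momentum is:
Δp_min = ℏ/(2Δx)
Δp_min = (1.055e-34 J·s) / (2 × 6.640e-09 m)
Δp_min = 7.941e-27 kg·m/s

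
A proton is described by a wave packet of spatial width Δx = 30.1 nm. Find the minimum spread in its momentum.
1.752 × 10^-27 kg·m/s

For a wave packet, the spatial width Δx and momentum spread Δp are related by the uncertainty principle:
ΔxΔp ≥ ℏ/2

The minimum momentum spread is:
Δp_min = ℏ/(2Δx)
Δp_min = (1.055e-34 J·s) / (2 × 3.010e-08 m)
Δp_min = 1.752e-27 kg·m/s

A wave packet cannot have both a well-defined position and well-defined momentum.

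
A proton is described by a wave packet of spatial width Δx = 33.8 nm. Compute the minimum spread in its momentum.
1.560 × 10^-27 kg·m/s

For a wave packet, the spatial width Δx and momentum spread Δp are related by the uncertainty principle:
ΔxΔp ≥ ℏ/2

The minimum momentum spread is:
Δp_min = ℏ/(2Δx)
Δp_min = (1.055e-34 J·s) / (2 × 3.380e-08 m)
Δp_min = 1.560e-27 kg·m/s

A wave packet cannot have both a well-defined position and well-defined momentum.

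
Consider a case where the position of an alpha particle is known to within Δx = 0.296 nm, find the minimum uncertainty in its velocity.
26.809 m/s

Using the Heisenberg uncertainty principle and Δp = mΔv:
ΔxΔp ≥ ℏ/2
Δx(mΔv) ≥ ℏ/2

The minimum uncertainty in velocity is:
Δv_min = ℏ/(2mΔx)
Δv_min = (1.055e-34 J·s) / (2 × 6.645e-27 kg × 2.960e-10 m)
Δv_min = 2.681e+01 m/s = 26.809 m/s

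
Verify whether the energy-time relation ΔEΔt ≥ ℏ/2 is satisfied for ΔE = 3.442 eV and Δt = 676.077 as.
Yes, it satisfies the uncertainty relation.

Calculate the product ΔEΔt:
ΔE = 3.442 eV = 5.515e-19 J
ΔEΔt = (5.515e-19 J) × (6.761e-16 s)
ΔEΔt = 3.728e-34 J·s

Compare to the minimum allowed value ℏ/2:
ℏ/2 = 5.273e-35 J·s

Since ΔEΔt = 3.728e-34 J·s ≥ 5.273e-35 J·s = ℏ/2,
this satisfies the uncertainty relation.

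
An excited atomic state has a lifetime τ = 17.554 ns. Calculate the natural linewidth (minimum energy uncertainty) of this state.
18.748 neV

Using the energy-time uncertainty principle:
ΔEΔt ≥ ℏ/2

The lifetime τ represents the time uncertainty Δt.
The natural linewidth (minimum energy uncertainty) is:

ΔE = ℏ/(2τ)
ΔE = (1.055e-34 J·s) / (2 × 1.755e-08 s)
ΔE = 3.004e-27 J = 18.748 neV

This natural linewidth limits the precision of spectroscopic measurements.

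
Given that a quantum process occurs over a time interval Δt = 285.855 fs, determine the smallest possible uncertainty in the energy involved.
1.151 meV

Using the energy-time uncertainty principle:
ΔEΔt ≥ ℏ/2

The minimum uncertainty in energy is:
ΔE_min = ℏ/(2Δt)
ΔE_min = (1.055e-34 J·s) / (2 × 2.859e-13 s)
ΔE_min = 1.845e-22 J = 1.151 meV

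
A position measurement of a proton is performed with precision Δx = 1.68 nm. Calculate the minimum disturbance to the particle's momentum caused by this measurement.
3.139 × 10^-26 kg·m/s

The uncertainty principle implies that measuring position disturbs momentum:
ΔxΔp ≥ ℏ/2

When we measure position with precision Δx, we necessarily introduce a momentum uncertainty:
Δp ≥ ℏ/(2Δx)
Δp_min = (1.055e-34 J·s) / (2 × 1.680e-09 m)
Δp_min = 3.139e-26 kg·m/s

The more precisely we measure position, the greater the momentum disturbance.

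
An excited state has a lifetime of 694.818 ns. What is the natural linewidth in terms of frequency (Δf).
114.530 kHz

Using the energy-time uncertainty principle and E = hf:
ΔEΔt ≥ ℏ/2
hΔf·Δt ≥ ℏ/2

The minimum frequency uncertainty is:
Δf = ℏ/(2hτ) = 1/(4πτ)
Δf = 1/(4π × 6.948e-07 s)
Δf = 1.145e+05 Hz = 114.530 kHz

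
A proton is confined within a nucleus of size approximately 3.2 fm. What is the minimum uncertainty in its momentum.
1.648 × 10^-20 kg·m/s

Using the Heisenberg uncertainty principle:
ΔxΔp ≥ ℏ/2

With Δx ≈ L = 3.200e-15 m (the confinement size):
Δp_min = ℏ/(2Δx)
Δp_min = (1.055e-34 J·s) / (2 × 3.200e-15 m)
Δp_min = 1.648e-20 kg·m/s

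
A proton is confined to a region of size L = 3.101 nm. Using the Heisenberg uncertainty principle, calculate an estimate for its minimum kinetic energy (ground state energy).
539.449 neV

Using the uncertainty principle to estimate ground state energy:

1. The position uncertainty is approximately the confinement size:
   Δx ≈ L = 3.101e-09 m

2. From ΔxΔp ≥ ℏ/2, the minimum momentum uncertainty is:
   Δp ≈ ℏ/(2L) = 1.700e-26 kg·m/s

3. The kinetic energy is approximately:
   KE ≈ (Δp)²/(2m) = (1.700e-26)²/(2 × 1.673e-27 kg)
   KE ≈ 8.643e-26 J = 539.449 neV

This is an order-of-magnitude estimate of the ground state energy.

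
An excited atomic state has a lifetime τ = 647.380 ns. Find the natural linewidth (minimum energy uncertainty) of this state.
508.366 peV

Using the energy-time uncertainty principle:
ΔEΔt ≥ ℏ/2

The lifetime τ represents the time uncertainty Δt.
The natural linewidth (minimum energy uncertainty) is:

ΔE = ℏ/(2τ)
ΔE = (1.055e-34 J·s) / (2 × 6.474e-07 s)
ΔE = 8.145e-29 J = 508.366 peV

This natural linewidth limits the precision of spectroscopic measurements.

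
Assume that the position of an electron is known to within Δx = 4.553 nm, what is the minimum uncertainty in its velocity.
12.713 km/s

Using the Heisenberg uncertainty principle and Δp = mΔv:
ΔxΔp ≥ ℏ/2
Δx(mΔv) ≥ ℏ/2

The minimum uncertainty in velocity is:
Δv_min = ℏ/(2mΔx)
Δv_min = (1.055e-34 J·s) / (2 × 9.109e-31 kg × 4.553e-09 m)
Δv_min = 1.271e+04 m/s = 12.713 km/s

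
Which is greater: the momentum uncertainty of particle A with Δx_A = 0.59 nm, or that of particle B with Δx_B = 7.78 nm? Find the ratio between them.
Particle A has the larger minimum momentum uncertainty, by a factor of 13.19.

For each particle, the minimum momentum uncertainty is Δp_min = ℏ/(2Δx):

Particle A: Δp_A = ℏ/(2×5.900e-10 m) = 8.937e-26 kg·m/s
Particle B: Δp_B = ℏ/(2×7.780e-09 m) = 6.777e-27 kg·m/s

Ratio: Δp_A/Δp_B = 13.19

Since Δp_min ∝ 1/Δx, the particle with smaller position uncertainty (A) has larger momentum uncertainty.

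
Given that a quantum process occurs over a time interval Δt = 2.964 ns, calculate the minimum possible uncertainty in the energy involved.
111.034 neV

Using the energy-time uncertainty principle:
ΔEΔt ≥ ℏ/2

The minimum uncertainty in energy is:
ΔE_min = ℏ/(2Δt)
ΔE_min = (1.055e-34 J·s) / (2 × 2.964e-09 s)
ΔE_min = 1.779e-26 J = 111.034 neV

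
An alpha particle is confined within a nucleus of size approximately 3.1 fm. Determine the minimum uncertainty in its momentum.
1.701 × 10^-20 kg·m/s

Using the Heisenberg uncertainty principle:
ΔxΔp ≥ ℏ/2

With Δx ≈ L = 3.100e-15 m (the confinement size):
Δp_min = ℏ/(2Δx)
Δp_min = (1.055e-34 J·s) / (2 × 3.100e-15 m)
Δp_min = 1.701e-20 kg·m/s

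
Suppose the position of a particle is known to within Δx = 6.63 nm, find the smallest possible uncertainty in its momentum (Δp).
7.953 × 10^-27 kg·m/s

Using the Heisenberg uncertainty principle:
ΔxΔp ≥ ℏ/2

The minimum uncertainty in momentum is:
Δp_min = ℏ/(2Δx)
Δp_min = (1.055e-34 J·s) / (2 × 6.630e-09 m)
Δp_min = 7.953e-27 kg·m/s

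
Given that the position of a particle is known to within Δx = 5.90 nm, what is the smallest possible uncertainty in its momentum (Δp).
8.937 × 10^-27 kg·m/s

Using the Heisenberg uncertainty principle:
ΔxΔp ≥ ℏ/2

The minimum uncertainty in momentum is:
Δp_min = ℏ/(2Δx)
Δp_min = (1.055e-34 J·s) / (2 × 5.900e-09 m)
Δp_min = 8.937e-27 kg·m/s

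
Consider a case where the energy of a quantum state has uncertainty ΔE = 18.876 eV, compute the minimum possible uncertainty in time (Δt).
17.435 as

Using the energy-time uncertainty principle:
ΔEΔt ≥ ℏ/2

The minimum uncertainty in time is:
Δt_min = ℏ/(2ΔE)
Δt_min = (1.055e-34 J·s) / (2 × 3.024e-18 J)
Δt_min = 1.744e-17 s = 17.435 as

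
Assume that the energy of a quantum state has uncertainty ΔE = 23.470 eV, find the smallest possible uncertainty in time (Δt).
14.022 as

Using the energy-time uncertainty principle:
ΔEΔt ≥ ℏ/2

The minimum uncertainty in time is:
Δt_min = ℏ/(2ΔE)
Δt_min = (1.055e-34 J·s) / (2 × 3.760e-18 J)
Δt_min = 1.402e-17 s = 14.022 as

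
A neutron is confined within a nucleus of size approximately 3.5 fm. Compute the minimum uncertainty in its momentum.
1.507 × 10^-20 kg·m/s

Using the Heisenberg uncertainty principle:
ΔxΔp ≥ ℏ/2

With Δx ≈ L = 3.500e-15 m (the confinement size):
Δp_min = ℏ/(2Δx)
Δp_min = (1.055e-34 J·s) / (2 × 3.500e-15 m)
Δp_min = 1.507e-20 kg·m/s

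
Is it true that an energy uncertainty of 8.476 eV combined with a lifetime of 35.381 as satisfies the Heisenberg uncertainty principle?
No, it violates the uncertainty relation.

Calculate the product ΔEΔt:
ΔE = 8.476 eV = 1.358e-18 J
ΔEΔt = (1.358e-18 J) × (3.538e-17 s)
ΔEΔt = 4.805e-35 J·s

Compare to the minimum allowed value ℏ/2:
ℏ/2 = 5.273e-35 J·s

Since ΔEΔt = 4.805e-35 J·s < 5.273e-35 J·s = ℏ/2,
this violates the uncertainty relation.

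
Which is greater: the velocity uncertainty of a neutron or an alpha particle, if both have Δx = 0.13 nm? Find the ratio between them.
The neutron has the larger minimum velocity uncertainty, by a ratio of 4.0.

For both particles, Δp_min = ℏ/(2Δx) = 4.056e-25 kg·m/s (same for both).

The velocity uncertainty is Δv = Δp/m:
- neutron: Δv = 4.056e-25 / 1.675e-27 = 2.422e+02 m/s = 242.162 m/s
- alpha particle: Δv = 4.056e-25 / 6.645e-27 = 6.104e+01 m/s = 61.042 m/s

Ratio: 2.422e+02 / 6.104e+01 = 4.0

The lighter particle has larger velocity uncertainty because Δv ∝ 1/m.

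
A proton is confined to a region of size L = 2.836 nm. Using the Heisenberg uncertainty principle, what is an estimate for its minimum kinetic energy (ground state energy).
644.973 neV

Using the uncertainty principle to estimate ground state energy:

1. The position uncertainty is approximately the confinement size:
   Δx ≈ L = 2.836e-09 m

2. From ΔxΔp ≥ ℏ/2, the minimum momentum uncertainty is:
   Δp ≈ ℏ/(2L) = 1.859e-26 kg·m/s

3. The kinetic energy is approximately:
   KE ≈ (Δp)²/(2m) = (1.859e-26)²/(2 × 1.673e-27 kg)
   KE ≈ 1.033e-25 J = 644.973 neV

This is an order-of-magnitude estimate of the ground state energy.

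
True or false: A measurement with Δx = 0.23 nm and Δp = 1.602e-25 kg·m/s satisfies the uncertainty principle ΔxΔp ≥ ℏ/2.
No, it violates the uncertainty principle (impossible measurement).

Calculate the product ΔxΔp:
ΔxΔp = (2.300e-10 m) × (1.602e-25 kg·m/s)
ΔxΔp = 3.685e-35 J·s

Compare to the minimum allowed value ℏ/2:
ℏ/2 = 5.273e-35 J·s

Since ΔxΔp = 3.685e-35 J·s < 5.273e-35 J·s = ℏ/2,
the measurement violates the uncertainty principle.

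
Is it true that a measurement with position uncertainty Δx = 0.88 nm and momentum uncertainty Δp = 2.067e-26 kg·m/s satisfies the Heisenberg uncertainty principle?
No, it violates the uncertainty principle (impossible measurement).

Calculate the product ΔxΔp:
ΔxΔp = (8.800e-10 m) × (2.067e-26 kg·m/s)
ΔxΔp = 1.819e-35 J·s

Compare to the minimum allowed value ℏ/2:
ℏ/2 = 5.273e-35 J·s

Since ΔxΔp = 1.819e-35 J·s < 5.273e-35 J·s = ℏ/2,
the measurement violates the uncertainty principle.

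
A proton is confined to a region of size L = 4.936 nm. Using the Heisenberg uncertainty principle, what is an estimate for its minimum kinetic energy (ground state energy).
212.914 neV

Using the uncertainty principle to estimate ground state energy:

1. The position uncertainty is approximately the confinement size:
   Δx ≈ L = 4.936e-09 m

2. From ΔxΔp ≥ ℏ/2, the minimum momentum uncertainty is:
   Δp ≈ ℏ/(2L) = 1.068e-26 kg·m/s

3. The kinetic energy is approximately:
   KE ≈ (Δp)²/(2m) = (1.068e-26)²/(2 × 1.673e-27 kg)
   KE ≈ 3.411e-26 J = 212.914 neV

This is an order-of-magnitude estimate of the ground state energy.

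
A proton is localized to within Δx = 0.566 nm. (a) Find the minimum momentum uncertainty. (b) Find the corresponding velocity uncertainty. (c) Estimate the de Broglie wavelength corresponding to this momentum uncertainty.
(a) Δp_min = 9.316 × 10^-26 kg·m/s
(b) Δv_min = 55.697 m/s
(c) λ_dB = 7.113 nm

Step-by-step:

(a) From the uncertainty principle:
Δp_min = ℏ/(2Δx) = (1.055e-34 J·s)/(2 × 5.660e-10 m) = 9.316e-26 kg·m/s

(b) The velocity uncertainty:
Δv = Δp/m = (9.316e-26 kg·m/s)/(1.673e-27 kg) = 5.570e+01 m/s = 55.697 m/s

(c) The de Broglie wavelength for this momentum:
λ = h/p = (6.626e-34 J·s)/(9.316e-26 kg·m/s) = 7.113e-09 m = 7.113 nm

Note: The de Broglie wavelength is comparable to the localization size, as expected from wave-particle duality.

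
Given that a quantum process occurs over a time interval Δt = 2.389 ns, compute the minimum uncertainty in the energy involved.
137.759 neV

Using the energy-time uncertainty principle:
ΔEΔt ≥ ℏ/2

The minimum uncertainty in energy is:
ΔE_min = ℏ/(2Δt)
ΔE_min = (1.055e-34 J·s) / (2 × 2.389e-09 s)
ΔE_min = 2.207e-26 J = 137.759 neV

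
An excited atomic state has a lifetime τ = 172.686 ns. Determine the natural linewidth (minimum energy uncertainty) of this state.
1.906 neV

Using the energy-time uncertainty principle:
ΔEΔt ≥ ℏ/2

The lifetime τ represents the time uncertainty Δt.
The natural linewidth (minimum energy uncertainty) is:

ΔE = ℏ/(2τ)
ΔE = (1.055e-34 J·s) / (2 × 1.727e-07 s)
ΔE = 3.053e-28 J = 1.906 neV

This natural linewidth limits the precision of spectroscopic measurements.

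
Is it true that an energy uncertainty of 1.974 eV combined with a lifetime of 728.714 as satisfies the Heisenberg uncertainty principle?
Yes, it satisfies the uncertainty relation.

Calculate the product ΔEΔt:
ΔE = 1.974 eV = 3.163e-19 J
ΔEΔt = (3.163e-19 J) × (7.287e-16 s)
ΔEΔt = 2.305e-34 J·s

Compare to the minimum allowed value ℏ/2:
ℏ/2 = 5.273e-35 J·s

Since ΔEΔt = 2.305e-34 J·s ≥ 5.273e-35 J·s = ℏ/2,
this satisfies the uncertainty relation.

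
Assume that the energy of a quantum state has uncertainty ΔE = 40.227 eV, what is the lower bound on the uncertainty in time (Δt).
8.181 as

Using the energy-time uncertainty principle:
ΔEΔt ≥ ℏ/2

The minimum uncertainty in time is:
Δt_min = ℏ/(2ΔE)
Δt_min = (1.055e-34 J·s) / (2 × 6.445e-18 J)
Δt_min = 8.181e-18 s = 8.181 as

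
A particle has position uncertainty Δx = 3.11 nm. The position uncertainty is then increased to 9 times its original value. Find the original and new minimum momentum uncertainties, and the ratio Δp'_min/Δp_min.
Original Δp_min = 1.695 × 10^-26 kg·m/s; new Δp'_min = 1.884 × 10^-27 kg·m/s; ratio Δp'_min/Δp_min = 1/9.

From the uncertainty principle ΔxΔp ≥ ℏ/2, the minimum momentum uncertainty is Δp_min = ℏ/(2Δx).

Original (Δx = 3.11 nm = 3.110e-09 m):
Δp_min = (1.055e-34 J·s)/(2 × 3.110e-09 m) = 1.695e-26 kg·m/s

When Δx → 9Δx:
Δp'_min = ℏ/(2 × 9Δx) = (1/9) × ℏ/(2Δx) = (1/9) × Δp_min
Δp'_min = 1/9 × 1.695e-26 kg·m/s = 1.884e-27 kg·m/s

Since Δp_min ∝ 1/Δx, when Δx is increased to 9 times its original value, Δp_min decreases to 1/9 of its original value.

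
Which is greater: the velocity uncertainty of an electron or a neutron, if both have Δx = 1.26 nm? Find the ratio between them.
The electron has the larger minimum velocity uncertainty, by a ratio of 1838.7.

For both particles, Δp_min = ℏ/(2Δx) = 4.185e-26 kg·m/s (same for both).

The velocity uncertainty is Δv = Δp/m:
- electron: Δv = 4.185e-26 / 9.109e-31 = 4.594e+04 m/s = 45.940 km/s
- neutron: Δv = 4.185e-26 / 1.675e-27 = 2.499e+01 m/s = 24.985 m/s

Ratio: 4.594e+04 / 2.499e+01 = 1838.7

The lighter particle has larger velocity uncertainty because Δv ∝ 1/m.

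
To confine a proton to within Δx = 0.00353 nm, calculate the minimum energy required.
416.298 meV

Localizing a particle requires giving it sufficient momentum uncertainty:

1. From uncertainty principle: Δp ≥ ℏ/(2Δx)
   Δp_min = (1.055e-34 J·s) / (2 × 3.530e-12 m)
   Δp_min = 1.494e-23 kg·m/s

2. This momentum uncertainty corresponds to kinetic energy:
   KE ≈ (Δp)²/(2m) = (1.494e-23)²/(2 × 1.673e-27 kg)
   KE = 6.670e-20 J = 416.298 meV

Tighter localization requires more energy.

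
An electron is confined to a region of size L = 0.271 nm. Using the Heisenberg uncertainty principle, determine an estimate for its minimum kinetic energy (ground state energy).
129.695 meV

Using the uncertainty principle to estimate ground state energy:

1. The position uncertainty is approximately the confinement size:
   Δx ≈ L = 2.710e-10 m

2. From ΔxΔp ≥ ℏ/2, the minimum momentum uncertainty is:
   Δp ≈ ℏ/(2L) = 1.946e-25 kg·m/s

3. The kinetic energy is approximately:
   KE ≈ (Δp)²/(2m) = (1.946e-25)²/(2 × 9.109e-31 kg)
   KE ≈ 2.078e-20 J = 129.695 meV

This is an order-of-magnitude estimate of the ground state energy.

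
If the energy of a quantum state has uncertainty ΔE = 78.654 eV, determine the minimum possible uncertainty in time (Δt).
4.184 as

Using the energy-time uncertainty principle:
ΔEΔt ≥ ℏ/2

The minimum uncertainty in time is:
Δt_min = ℏ/(2ΔE)
Δt_min = (1.055e-34 J·s) / (2 × 1.260e-17 J)
Δt_min = 4.184e-18 s = 4.184 as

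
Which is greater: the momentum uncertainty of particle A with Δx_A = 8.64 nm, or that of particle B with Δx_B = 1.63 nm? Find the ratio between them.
Particle B has the larger minimum momentum uncertainty, by a factor of 5.30.

For each particle, the minimum momentum uncertainty is Δp_min = ℏ/(2Δx):

Particle A: Δp_A = ℏ/(2×8.640e-09 m) = 6.103e-27 kg·m/s
Particle B: Δp_B = ℏ/(2×1.630e-09 m) = 3.235e-26 kg·m/s

Ratio: Δp_B/Δp_A = 5.30

Since Δp_min ∝ 1/Δx, the particle with smaller position uncertainty (B) has larger momentum uncertainty.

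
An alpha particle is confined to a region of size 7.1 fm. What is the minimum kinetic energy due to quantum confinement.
25.904 keV

Using the uncertainty principle:

1. Position uncertainty: Δx ≈ 7.100e-15 m
2. Minimum momentum uncertainty: Δp = ℏ/(2Δx) = 7.427e-21 kg·m/s
3. Minimum kinetic energy:
   KE = (Δp)²/(2m) = (7.427e-21)²/(2 × 6.645e-27 kg)
   KE = 4.150e-15 J = 25.904 keV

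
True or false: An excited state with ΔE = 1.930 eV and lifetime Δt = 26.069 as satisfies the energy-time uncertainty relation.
No, it violates the uncertainty relation.

Calculate the product ΔEΔt:
ΔE = 1.930 eV = 3.092e-19 J
ΔEΔt = (3.092e-19 J) × (2.607e-17 s)
ΔEΔt = 8.061e-36 J·s

Compare to the minimum allowed value ℏ/2:
ℏ/2 = 5.273e-35 J·s

Since ΔEΔt = 8.061e-36 J·s < 5.273e-35 J·s = ℏ/2,
this violates the uncertainty relation.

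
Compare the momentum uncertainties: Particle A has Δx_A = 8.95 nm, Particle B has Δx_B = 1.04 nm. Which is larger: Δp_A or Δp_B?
Particle B has the larger minimum momentum uncertainty, by a factor of 8.61.

For each particle, the minimum momentum uncertainty is Δp_min = ℏ/(2Δx):

Particle A: Δp_A = ℏ/(2×8.950e-09 m) = 5.891e-27 kg·m/s
Particle B: Δp_B = ℏ/(2×1.040e-09 m) = 5.070e-26 kg·m/s

Ratio: Δp_B/Δp_A = 8.61

Since Δp_min ∝ 1/Δx, the particle with smaller position uncertainty (B) has larger momentum uncertainty.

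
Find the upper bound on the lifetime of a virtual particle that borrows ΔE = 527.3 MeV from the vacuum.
6.241 × 10^-25 s

Using the energy-time uncertainty principle:
ΔEΔt ≥ ℏ/2

For a virtual particle borrowing energy ΔE, the maximum lifetime is:
Δt_max = ℏ/(2ΔE)

Converting energy:
ΔE = 527.3 MeV = 8.448e-11 J

Δt_max = (1.055e-34 J·s) / (2 × 8.448e-11 J)
Δt_max = 6.241e-25 s = 6.241 × 10^-25 s

Virtual particles with higher borrowed energy exist for shorter times.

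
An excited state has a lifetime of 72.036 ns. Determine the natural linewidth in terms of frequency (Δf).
1.105 MHz

Using the energy-time uncertainty principle and E = hf:
ΔEΔt ≥ ℏ/2
hΔf·Δt ≥ ℏ/2

The minimum frequency uncertainty is:
Δf = ℏ/(2hτ) = 1/(4πτ)
Δf = 1/(4π × 7.204e-08 s)
Δf = 1.105e+06 Hz = 1.105 MHz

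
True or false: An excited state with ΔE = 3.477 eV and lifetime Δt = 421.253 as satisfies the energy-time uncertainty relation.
Yes, it satisfies the uncertainty relation.

Calculate the product ΔEΔt:
ΔE = 3.477 eV = 5.571e-19 J
ΔEΔt = (5.571e-19 J) × (4.213e-16 s)
ΔEΔt = 2.347e-34 J·s

Compare to the minimum allowed value ℏ/2:
ℏ/2 = 5.273e-35 J·s

Since ΔEΔt = 2.347e-34 J·s ≥ 5.273e-35 J·s = ℏ/2,
this satisfies the uncertainty relation.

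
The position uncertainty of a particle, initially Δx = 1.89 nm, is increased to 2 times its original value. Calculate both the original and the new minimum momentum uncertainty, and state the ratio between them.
Original Δp_min = 2.790 × 10^-26 kg·m/s; new Δp'_min = 1.395 × 10^-26 kg·m/s; ratio Δp'_min/Δp_min = 1/2.

From the uncertainty principle ΔxΔp ≥ ℏ/2, the minimum momentum uncertainty is Δp_min = ℏ/(2Δx).

Original (Δx = 1.89 nm = 1.890e-09 m):
Δp_min = (1.055e-34 J·s)/(2 × 1.890e-09 m) = 2.790e-26 kg·m/s

When Δx → 2Δx:
Δp'_min = ℏ/(2 × 2Δx) = (1/2) × ℏ/(2Δx) = (1/2) × Δp_min
Δp'_min = 1/2 × 2.790e-26 kg·m/s = 1.395e-26 kg·m/s

Since Δp_min ∝ 1/Δx, when Δx is increased to 2 times its original value, Δp_min decreases to 1/2 of its original value.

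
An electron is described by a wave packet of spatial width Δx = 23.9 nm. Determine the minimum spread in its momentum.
2.206 × 10^-27 kg·m/s

For a wave packet, the spatial width Δx and momentum spread Δp are related by the uncertainty principle:
ΔxΔp ≥ ℏ/2

The minimum momentum spread is:
Δp_min = ℏ/(2Δx)
Δp_min = (1.055e-34 J·s) / (2 × 2.390e-08 m)
Δp_min = 2.206e-27 kg·m/s

A wave packet cannot have both a well-defined position and well-defined momentum.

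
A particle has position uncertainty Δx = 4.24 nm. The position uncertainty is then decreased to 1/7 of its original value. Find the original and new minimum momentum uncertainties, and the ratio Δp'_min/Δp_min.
Original Δp_min = 1.244 × 10^-26 kg·m/s; new Δp'_min = 8.705 × 10^-26 kg·m/s; ratio Δp'_min/Δp_min = 7.

From the uncertainty principle ΔxΔp ≥ ℏ/2, the minimum momentum uncertainty is Δp_min = ℏ/(2Δx).

Original (Δx = 4.24 nm = 4.240e-09 m):
Δp_min = (1.055e-34 J·s)/(2 × 4.240e-09 m) = 1.244e-26 kg·m/s

When Δx → (1/7)Δx:
Δp'_min = ℏ/(2 × (1/7)Δx) = 7 × ℏ/(2Δx) = 7 × Δp_min
Δp'_min = 7 × 1.244e-26 kg·m/s = 8.705e-26 kg·m/s

Since Δp_min ∝ 1/Δx, when Δx is decreased to 1/7 of its original value, Δp_min increases to 7 times its original value.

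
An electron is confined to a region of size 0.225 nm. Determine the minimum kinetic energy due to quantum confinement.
188.147 meV

Using the uncertainty principle:

1. Position uncertainty: Δx ≈ 2.250e-10 m
2. Minimum momentum uncertainty: Δp = ℏ/(2Δx) = 2.343e-25 kg·m/s
3. Minimum kinetic energy:
   KE = (Δp)²/(2m) = (2.343e-25)²/(2 × 9.109e-31 kg)
   KE = 3.014e-20 J = 188.147 meV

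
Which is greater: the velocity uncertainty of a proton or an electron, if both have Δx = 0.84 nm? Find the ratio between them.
The electron has the larger minimum velocity uncertainty, by a ratio of 1836.2.

For both particles, Δp_min = ℏ/(2Δx) = 6.277e-26 kg·m/s (same for both).

The velocity uncertainty is Δv = Δp/m:
- proton: Δv = 6.277e-26 / 1.673e-27 = 3.753e+01 m/s = 37.529 m/s
- electron: Δv = 6.277e-26 / 9.109e-31 = 6.891e+04 m/s = 68.909 km/s

Ratio: 6.891e+04 / 3.753e+01 = 1836.2

The lighter particle has larger velocity uncertainty because Δv ∝ 1/m.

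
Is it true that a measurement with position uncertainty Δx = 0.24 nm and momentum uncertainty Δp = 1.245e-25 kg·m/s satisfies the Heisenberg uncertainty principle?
No, it violates the uncertainty principle (impossible measurement).

Calculate the product ΔxΔp:
ΔxΔp = (2.400e-10 m) × (1.245e-25 kg·m/s)
ΔxΔp = 2.988e-35 J·s

Compare to the minimum allowed value ℏ/2:
ℏ/2 = 5.273e-35 J·s

Since ΔxΔp = 2.988e-35 J·s < 5.273e-35 J·s = ℏ/2,
the measurement violates the uncertainty principle.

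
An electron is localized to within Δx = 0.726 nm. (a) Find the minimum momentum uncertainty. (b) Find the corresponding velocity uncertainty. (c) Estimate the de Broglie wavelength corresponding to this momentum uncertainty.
(a) Δp_min = 7.263 × 10^-26 kg·m/s
(b) Δv_min = 79.730 km/s
(c) λ_dB = 9.123 nm

Step-by-step:

(a) From the uncertainty principle:
Δp_min = ℏ/(2Δx) = (1.055e-34 J·s)/(2 × 7.260e-10 m) = 7.263e-26 kg·m/s

(b) The velocity uncertainty:
Δv = Δp/m = (7.263e-26 kg·m/s)/(9.109e-31 kg) = 7.973e+04 m/s = 79.730 km/s

(c) The de Broglie wavelength for this momentum:
λ = h/p = (6.626e-34 J·s)/(7.263e-26 kg·m/s) = 9.123e-09 m = 9.123 nm

Note: The de Broglie wavelength is comparable to the localization size, as expected from wave-particle duality.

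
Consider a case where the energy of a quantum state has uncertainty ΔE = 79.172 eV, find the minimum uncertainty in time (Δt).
4.157 as

Using the energy-time uncertainty principle:
ΔEΔt ≥ ℏ/2

The minimum uncertainty in time is:
Δt_min = ℏ/(2ΔE)
Δt_min = (1.055e-34 J·s) / (2 × 1.268e-17 J)
Δt_min = 4.157e-18 s = 4.157 as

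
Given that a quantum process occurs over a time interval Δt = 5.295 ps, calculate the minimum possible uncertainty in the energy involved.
62.154 μeV

Using the energy-time uncertainty principle:
ΔEΔt ≥ ℏ/2

The minimum uncertainty in energy is:
ΔE_min = ℏ/(2Δt)
ΔE_min = (1.055e-34 J·s) / (2 × 5.295e-12 s)
ΔE_min = 9.958e-24 J = 62.154 μeV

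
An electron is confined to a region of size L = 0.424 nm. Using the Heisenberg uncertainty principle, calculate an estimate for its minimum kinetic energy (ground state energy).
52.982 meV

Using the uncertainty principle to estimate ground state energy:

1. The position uncertainty is approximately the confinement size:
   Δx ≈ L = 4.240e-10 m

2. From ΔxΔp ≥ ℏ/2, the minimum momentum uncertainty is:
   Δp ≈ ℏ/(2L) = 1.244e-25 kg·m/s

3. The kinetic energy is approximately:
   KE ≈ (Δp)²/(2m) = (1.244e-25)²/(2 × 9.109e-31 kg)
   KE ≈ 8.489e-21 J = 52.982 meV

This is an order-of-magnitude estimate of the ground state energy.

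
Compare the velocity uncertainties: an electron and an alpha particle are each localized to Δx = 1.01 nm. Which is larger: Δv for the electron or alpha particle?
The electron has the larger minimum velocity uncertainty, by a ratio of 7294.3.

For both particles, Δp_min = ℏ/(2Δx) = 5.221e-26 kg·m/s (same for both).

The velocity uncertainty is Δv = Δp/m:
- electron: Δv = 5.221e-26 / 9.109e-31 = 5.731e+04 m/s = 57.311 km/s
- alpha particle: Δv = 5.221e-26 / 6.645e-27 = 7.857e+00 m/s = 7.857 m/s

Ratio: 5.731e+04 / 7.857e+00 = 7294.3

The lighter particle has larger velocity uncertainty because Δv ∝ 1/m.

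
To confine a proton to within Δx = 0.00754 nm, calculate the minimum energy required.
91.246 meV

Localizing a particle requires giving it sufficient momentum uncertainty:

1. From uncertainty principle: Δp ≥ ℏ/(2Δx)
   Δp_min = (1.055e-34 J·s) / (2 × 7.540e-12 m)
   Δp_min = 6.993e-24 kg·m/s

2. This momentum uncertainty corresponds to kinetic energy:
   KE ≈ (Δp)²/(2m) = (6.993e-24)²/(2 × 1.673e-27 kg)
   KE = 1.462e-20 J = 91.246 meV

Tighter localization requires more energy.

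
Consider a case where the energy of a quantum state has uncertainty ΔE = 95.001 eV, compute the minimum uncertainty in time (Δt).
3.464 as

Using the energy-time uncertainty principle:
ΔEΔt ≥ ℏ/2

The minimum uncertainty in time is:
Δt_min = ℏ/(2ΔE)
Δt_min = (1.055e-34 J·s) / (2 × 1.522e-17 J)
Δt_min = 3.464e-18 s = 3.464 as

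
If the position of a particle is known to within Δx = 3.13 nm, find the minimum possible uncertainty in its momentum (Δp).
1.685 × 10^-26 kg·m/s

Using the Heisenberg uncertainty principle:
ΔxΔp ≥ ℏ/2

The minimum uncertainty in momentum is:
Δp_min = ℏ/(2Δx)
Δp_min = (1.055e-34 J·s) / (2 × 3.130e-09 m)
Δp_min = 1.685e-26 kg·m/s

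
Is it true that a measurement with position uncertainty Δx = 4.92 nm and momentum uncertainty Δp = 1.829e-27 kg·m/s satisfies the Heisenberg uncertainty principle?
No, it violates the uncertainty principle (impossible measurement).

Calculate the product ΔxΔp:
ΔxΔp = (4.920e-09 m) × (1.829e-27 kg·m/s)
ΔxΔp = 8.999e-36 J·s

Compare to the minimum allowed value ℏ/2:
ℏ/2 = 5.273e-35 J·s

Since ΔxΔp = 8.999e-36 J·s < 5.273e-35 J·s = ℏ/2,
the measurement violates the uncertainty principle.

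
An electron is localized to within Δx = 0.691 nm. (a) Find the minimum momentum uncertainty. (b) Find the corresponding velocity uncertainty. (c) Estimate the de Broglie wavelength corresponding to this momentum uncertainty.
(a) Δp_min = 7.631 × 10^-26 kg·m/s
(b) Δv_min = 83.768 km/s
(c) λ_dB = 8.683 nm

Step-by-step:

(a) From the uncertainty principle:
Δp_min = ℏ/(2Δx) = (1.055e-34 J·s)/(2 × 6.910e-10 m) = 7.631e-26 kg·m/s

(b) The velocity uncertainty:
Δv = Δp/m = (7.631e-26 kg·m/s)/(9.109e-31 kg) = 8.377e+04 m/s = 83.768 km/s

(c) The de Broglie wavelength for this momentum:
λ = h/p = (6.626e-34 J·s)/(7.631e-26 kg·m/s) = 8.683e-09 m = 8.683 nm

Note: The de Broglie wavelength is comparable to the localization size, as expected from wave-particle duality.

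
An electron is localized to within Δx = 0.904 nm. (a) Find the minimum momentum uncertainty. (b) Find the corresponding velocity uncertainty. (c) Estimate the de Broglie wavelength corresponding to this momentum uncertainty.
(a) Δp_min = 5.833 × 10^-26 kg·m/s
(b) Δv_min = 64.031 km/s
(c) λ_dB = 11.360 nm

Step-by-step:

(a) From the uncertainty principle:
Δp_min = ℏ/(2Δx) = (1.055e-34 J·s)/(2 × 9.040e-10 m) = 5.833e-26 kg·m/s

(b) The velocity uncertainty:
Δv = Δp/m = (5.833e-26 kg·m/s)/(9.109e-31 kg) = 6.403e+04 m/s = 64.031 km/s

(c) The de Broglie wavelength for this momentum:
λ = h/p = (6.626e-34 J·s)/(5.833e-26 kg·m/s) = 1.136e-08 m = 11.360 nm

Note: The de Broglie wavelength is comparable to the localization size, as expected from wave-particle duality.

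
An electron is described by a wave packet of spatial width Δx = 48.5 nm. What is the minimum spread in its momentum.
1.087 × 10^-27 kg·m/s

For a wave packet, the spatial width Δx and momentum spread Δp are related by the uncertainty principle:
ΔxΔp ≥ ℏ/2

The minimum momentum spread is:
Δp_min = ℏ/(2Δx)
Δp_min = (1.055e-34 J·s) / (2 × 4.850e-08 m)
Δp_min = 1.087e-27 kg·m/s

A wave packet cannot have both a well-defined position and well-defined momentum.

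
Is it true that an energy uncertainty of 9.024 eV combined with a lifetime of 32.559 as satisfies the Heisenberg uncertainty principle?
No, it violates the uncertainty relation.

Calculate the product ΔEΔt:
ΔE = 9.024 eV = 1.446e-18 J
ΔEΔt = (1.446e-18 J) × (3.256e-17 s)
ΔEΔt = 4.707e-35 J·s

Compare to the minimum allowed value ℏ/2:
ℏ/2 = 5.273e-35 J·s

Since ΔEΔt = 4.707e-35 J·s < 5.273e-35 J·s = ℏ/2,
this violates the uncertainty relation.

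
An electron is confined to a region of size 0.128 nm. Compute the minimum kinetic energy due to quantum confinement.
581.357 meV

Using the uncertainty principle:

1. Position uncertainty: Δx ≈ 1.280e-10 m
2. Minimum momentum uncertainty: Δp = ℏ/(2Δx) = 4.119e-25 kg·m/s
3. Minimum kinetic energy:
   KE = (Δp)²/(2m) = (4.119e-25)²/(2 × 9.109e-31 kg)
   KE = 9.314e-20 J = 581.357 meV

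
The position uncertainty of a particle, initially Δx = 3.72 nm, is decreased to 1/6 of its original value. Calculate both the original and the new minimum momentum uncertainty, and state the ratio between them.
Original Δp_min = 1.417 × 10^-26 kg·m/s; new Δp'_min = 8.505 × 10^-26 kg·m/s; ratio Δp'_min/Δp_min = 6.

From the uncertainty principle ΔxΔp ≥ ℏ/2, the minimum momentum uncertainty is Δp_min = ℏ/(2Δx).

Original (Δx = 3.72 nm = 3.720e-09 m):
Δp_min = (1.055e-34 J·s)/(2 × 3.720e-09 m) = 1.417e-26 kg·m/s

When Δx → (1/6)Δx:
Δp'_min = ℏ/(2 × (1/6)Δx) = 6 × ℏ/(2Δx) = 6 × Δp_min
Δp'_min = 6 × 1.417e-26 kg·m/s = 8.505e-26 kg·m/s

Since Δp_min ∝ 1/Δx, when Δx is decreased to 1/6 of its original value, Δp_min increases to 6 times its original value.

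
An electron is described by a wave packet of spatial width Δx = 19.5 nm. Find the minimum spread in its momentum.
2.704 × 10^-27 kg·m/s

For a wave packet, the spatial width Δx and momentum spread Δp are related by the uncertainty principle:
ΔxΔp ≥ ℏ/2

The minimum momentum spread is:
Δp_min = ℏ/(2Δx)
Δp_min = (1.055e-34 J·s) / (2 × 1.950e-08 m)
Δp_min = 2.704e-27 kg·m/s

A wave packet cannot have both a well-defined position and well-defined momentum.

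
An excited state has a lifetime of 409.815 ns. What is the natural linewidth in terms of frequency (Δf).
194.179 kHz

Using the energy-time uncertainty principle and E = hf:
ΔEΔt ≥ ℏ/2
hΔf·Δt ≥ ℏ/2

The minimum frequency uncertainty is:
Δf = ℏ/(2hτ) = 1/(4πτ)
Δf = 1/(4π × 4.098e-07 s)
Δf = 1.942e+05 Hz = 194.179 kHz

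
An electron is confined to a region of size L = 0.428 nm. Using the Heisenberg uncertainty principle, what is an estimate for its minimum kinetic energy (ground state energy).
51.997 meV

Using the uncertainty principle to estimate ground state energy:

1. The position uncertainty is approximately the confinement size:
   Δx ≈ L = 4.280e-10 m

2. From ΔxΔp ≥ ℏ/2, the minimum momentum uncertainty is:
   Δp ≈ ℏ/(2L) = 1.232e-25 kg·m/s

3. The kinetic energy is approximately:
   KE ≈ (Δp)²/(2m) = (1.232e-25)²/(2 × 9.109e-31 kg)
   KE ≈ 8.331e-21 J = 51.997 meV

This is an order-of-magnitude estimate of the ground state energy.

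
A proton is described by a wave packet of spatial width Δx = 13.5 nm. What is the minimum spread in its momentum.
3.906 × 10^-27 kg·m/s

For a wave packet, the spatial width Δx and momentum spread Δp are related by the uncertainty principle:
ΔxΔp ≥ ℏ/2

The minimum momentum spread is:
Δp_min = ℏ/(2Δx)
Δp_min = (1.055e-34 J·s) / (2 × 1.350e-08 m)
Δp_min = 3.906e-27 kg·m/s

A wave packet cannot have both a well-defined position and well-defined momentum.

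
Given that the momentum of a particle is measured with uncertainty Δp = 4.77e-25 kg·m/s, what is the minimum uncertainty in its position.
110.542 pm

Using the Heisenberg uncertainty principle:
ΔxΔp ≥ ℏ/2

The minimum uncertainty in position is:
Δx_min = ℏ/(2Δp)
Δx_min = (1.055e-34 J·s) / (2 × 4.770e-25 kg·m/s)
Δx_min = 1.105e-10 m = 110.542 pm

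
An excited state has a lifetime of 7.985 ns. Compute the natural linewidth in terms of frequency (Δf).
9.966 MHz

Using the energy-time uncertainty principle and E = hf:
ΔEΔt ≥ ℏ/2
hΔf·Δt ≥ ℏ/2

The minimum frequency uncertainty is:
Δf = ℏ/(2hτ) = 1/(4πτ)
Δf = 1/(4π × 7.985e-09 s)
Δf = 9.966e+06 Hz = 9.966 MHz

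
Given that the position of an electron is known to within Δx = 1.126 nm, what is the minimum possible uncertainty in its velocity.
51.407 km/s

Using the Heisenberg uncertainty principle and Δp = mΔv:
ΔxΔp ≥ ℏ/2
Δx(mΔv) ≥ ℏ/2

The minimum uncertainty in velocity is:
Δv_min = ℏ/(2mΔx)
Δv_min = (1.055e-34 J·s) / (2 × 9.109e-31 kg × 1.126e-09 m)
Δv_min = 5.141e+04 m/s = 51.407 km/s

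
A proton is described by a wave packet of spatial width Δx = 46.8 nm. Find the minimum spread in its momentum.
1.127 × 10^-27 kg·m/s

For a wave packet, the spatial width Δx and momentum spread Δp are related by the uncertainty principle:
ΔxΔp ≥ ℏ/2

The minimum momentum spread is:
Δp_min = ℏ/(2Δx)
Δp_min = (1.055e-34 J·s) / (2 × 4.680e-08 m)
Δp_min = 1.127e-27 kg·m/s

A wave packet cannot have both a well-defined position and well-defined momentum.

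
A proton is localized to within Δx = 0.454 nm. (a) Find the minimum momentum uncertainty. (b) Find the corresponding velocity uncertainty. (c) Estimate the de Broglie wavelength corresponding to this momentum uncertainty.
(a) Δp_min = 1.161 × 10^-25 kg·m/s
(b) Δv_min = 69.437 m/s
(c) λ_dB = 5.705 nm

Step-by-step:

(a) From the uncertainty principle:
Δp_min = ℏ/(2Δx) = (1.055e-34 J·s)/(2 × 4.540e-10 m) = 1.161e-25 kg·m/s

(b) The velocity uncertainty:
Δv = Δp/m = (1.161e-25 kg·m/s)/(1.673e-27 kg) = 6.944e+01 m/s = 69.437 m/s

(c) The de Broglie wavelength for this momentum:
λ = h/p = (6.626e-34 J·s)/(1.161e-25 kg·m/s) = 5.705e-09 m = 5.705 nm

Note: The de Broglie wavelength is comparable to the localization size, as expected from wave-particle duality.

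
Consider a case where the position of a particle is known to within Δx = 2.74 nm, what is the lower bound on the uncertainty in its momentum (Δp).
1.924 × 10^-26 kg·m/s

Using the Heisenberg uncertainty principle:
ΔxΔp ≥ ℏ/2

The minimum uncertainty in momentum is:
Δp_min = ℏ/(2Δx)
Δp_min = (1.055e-34 J·s) / (2 × 2.740e-09 m)
Δp_min = 1.924e-26 kg·m/s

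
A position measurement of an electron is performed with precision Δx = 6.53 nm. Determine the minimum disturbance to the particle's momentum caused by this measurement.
8.075 × 10^-27 kg·m/s

The uncertainty principle implies that measuring position disturbs momentum:
ΔxΔp ≥ ℏ/2

When we measure position with precision Δx, we necessarily introduce a momentum uncertainty:
Δp ≥ ℏ/(2Δx)
Δp_min = (1.055e-34 J·s) / (2 × 6.530e-09 m)
Δp_min = 8.075e-27 kg·m/s

The more precisely we measure position, the greater the momentum disturbance.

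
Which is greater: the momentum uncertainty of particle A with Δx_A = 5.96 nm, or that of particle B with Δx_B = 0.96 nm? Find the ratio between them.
Particle B has the larger minimum momentum uncertainty, by a factor of 6.21.

For each particle, the minimum momentum uncertainty is Δp_min = ℏ/(2Δx):

Particle A: Δp_A = ℏ/(2×5.960e-09 m) = 8.847e-27 kg·m/s
Particle B: Δp_B = ℏ/(2×9.600e-10 m) = 5.493e-26 kg·m/s

Ratio: Δp_B/Δp_A = 6.21

Since Δp_min ∝ 1/Δx, the particle with smaller position uncertainty (B) has larger momentum uncertainty.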